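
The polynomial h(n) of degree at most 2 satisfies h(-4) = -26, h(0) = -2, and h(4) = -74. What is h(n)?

Using the Lagrange interpolation formula with nodes -4, 0, 4:
  L_0(n) = n(n - 4) / 32
  L_1(n) = (n + 4)(n - 4) / -16
  L_2(n) = (n + 4)n / 32
Then h(n) = -26·L_0(n) - 2·L_1(n) - 74·L_2(n).
Expanding and collecting terms gives h(n) = -3n^2 - 6n - 2.
Check: h(0) = -2. ✓

h(n) = -3n^2 - 6n - 2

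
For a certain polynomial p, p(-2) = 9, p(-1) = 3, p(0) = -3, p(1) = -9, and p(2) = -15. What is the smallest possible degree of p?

1

Forward differences of the values at s = -2, -1, 0, 1, 2:
  p  : 9  3  -3  -9  -15
  Δ  : -6  -6  -6  -6
  Δ^2: 0  0  0
  Δ^3: 0  0
  Δ^4: 0
The first differences are constant (-6) and nonzero, while all higher differences vanish, so the minimal degree is 1.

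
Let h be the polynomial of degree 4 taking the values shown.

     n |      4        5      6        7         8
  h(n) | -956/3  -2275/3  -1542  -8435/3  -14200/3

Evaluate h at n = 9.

Forward differences of the values at n = 4, 5, 6, 7, 8:
  h  : -956/3  -2275/3  -1542  -8435/3  -14200/3
  Δ  : -1319/3  -2351/3  -3809/3  -5765/3
  Δ^2: -344  -486  -652
  Δ^3: -142  -166
  Δ^4: -24
The fourth differences are constant, confirming degree 4.
Interpolating (Newton forward form) and evaluating at n = 9 gives h(9) = -7497.

-7497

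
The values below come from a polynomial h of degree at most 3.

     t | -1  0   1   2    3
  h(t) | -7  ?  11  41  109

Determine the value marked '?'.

1

On equispaced nodes a degree-3 polynomial has vanishing fourth forward difference, so
  h(-1) - 4·h(0) + 6·h(1) - 4·h(2) + h(3) = 0.
Substituting the known values and solving for h(0):
  -4·h(0) = -4
  h(0) = 1.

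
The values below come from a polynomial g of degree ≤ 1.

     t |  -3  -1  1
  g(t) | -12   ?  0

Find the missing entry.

The 2 known points determine the degree-1 polynomial uniquely.
Write g(t) = at + b. Substituting each data point gives a linear system:
  -3a + b = -12
  a + b = 0
Solving the system yields a = 3, b = -3.
So g(t) = 3t - 3.
Then g(-1) = -6.

-6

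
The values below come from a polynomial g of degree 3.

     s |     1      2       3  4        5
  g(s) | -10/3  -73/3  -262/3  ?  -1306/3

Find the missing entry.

-649/3

The 4 known points determine the degree-3 polynomial uniquely.
Write g(s) = as^3 + bs^2 + cs + d. Substituting each data point gives a linear system:
  a + b + c + d = -10/3
  8a + 4b + 2c + d = -73/3
  27a + 9b + 3c + d = -262/3
  125a + 25b + 5c + d = -1306/3
Solving the system yields a = -4, b = 3, c = -2, d = -1/3.
So g(s) = -4s^3 + 3s^2 - 2s - 1/3.
Then g(4) = -649/3.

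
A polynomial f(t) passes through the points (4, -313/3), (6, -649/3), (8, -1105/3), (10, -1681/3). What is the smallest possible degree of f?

Forward differences of the values at t = 4, 6, 8, 10:
  f  : -313/3  -649/3  -1105/3  -1681/3
  Δ  : -112  -152  -192
  Δ^2: -40  -40
  Δ^3: 0
The second differences are constant (-40) and nonzero, while all higher differences vanish, so the minimal degree is 2.

2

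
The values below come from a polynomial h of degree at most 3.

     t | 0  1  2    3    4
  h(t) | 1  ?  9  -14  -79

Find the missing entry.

The 4 known points determine the degree-3 polynomial uniquely.
Write h(t) = at^3 + bt^2 + ct + d. Substituting each data point gives a linear system:
  d = 1
  8a + 4b + 2c + d = 9
  27a + 9b + 3c + d = -14
  64a + 16b + 4c + d = -79
Solving the system yields a = -3, b = 6, c = 4, d = 1.
So h(t) = -3t^3 + 6t^2 + 4t + 1.
Then h(1) = 8.

8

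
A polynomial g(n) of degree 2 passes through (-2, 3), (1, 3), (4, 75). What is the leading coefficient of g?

Write g(n) = an^2 + bn + c. Substituting each data point gives a linear system:
  4a - 2b + c = 3
  a + b + c = 3
  16a + 4b + c = 75
Solving the system yields a = 4, b = 4, c = -5.
So g(n) = 4n^2 + 4n - 5.
The leading coefficient is 4.

4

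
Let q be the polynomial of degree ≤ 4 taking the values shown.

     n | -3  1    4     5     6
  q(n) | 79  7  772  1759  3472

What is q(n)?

q(n) = 2n^4 + 4n^3 + n^2 - 4n + 4

Write q(n) = an^4 + bn^3 + cn^2 + dn + e. Substituting each data point gives a linear system:
  81a - 27b + 9c - 3d + e = 79
  a + b + c + d + e = 7
  256a + 64b + 16c + 4d + e = 772
  625a + 125b + 25c + 5d + e = 1759
  1296a + 216b + 36c + 6d + e = 3472
Solving the system yields a = 2, b = 4, c = 1, d = -4, e = 4.
So q(n) = 2n⁴ + 4n³ + n² - 4n + 4.
Check: q(5) = 1759. ✓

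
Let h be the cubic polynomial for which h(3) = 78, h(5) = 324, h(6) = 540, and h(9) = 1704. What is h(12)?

Using the Lagrange interpolation formula with nodes 3, 5, 6, 9:
  L_0(x) = (x - 5)(x - 6)(x - 9) / -36
  L_1(x) = (x - 3)(x - 6)(x - 9) / 8
  L_2(x) = (x - 3)(x - 5)(x - 9) / -9
  L_3(x) = (x - 3)(x - 5)(x - 6) / 72
Then h(x) = 78·L_0(x) + 324·L_1(x) + 540·L_2(x) + 1704·L_3(x).
Expanding and collecting terms gives h(x) = 2x^3 + 3x^2 + x - 6.
Evaluating at x = 12: h(12) = 3894.

3894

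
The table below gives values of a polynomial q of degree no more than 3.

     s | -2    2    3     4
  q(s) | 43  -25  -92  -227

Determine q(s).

Write q(s) = as^3 + bs^2 + cs + d. Substituting each data point gives a linear system:
  -8a + 4b - 2c + d = 43
  8a + 4b + 2c + d = -25
  27a + 9b + 3c + d = -92
  64a + 16b + 4c + d = -227
Solving the system yields a = -4, b = 2, c = -1, d = 1.
So q(s) = -4s^3 + 2s^2 - s + 1.
Check: q(4) = -227. ✓

q(s) = -4s^3 + 2s^2 - s + 1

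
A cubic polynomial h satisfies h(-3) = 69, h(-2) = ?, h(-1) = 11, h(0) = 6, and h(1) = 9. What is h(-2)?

30

On equispaced nodes a degree-3 polynomial has vanishing fourth forward difference, so
  h(-3) - 4·h(-2) + 6·h(-1) - 4·h(0) + h(1) = 0.
Substituting the known values and solving for h(-2):
  -4·h(-2) = -120
  h(-2) = 30.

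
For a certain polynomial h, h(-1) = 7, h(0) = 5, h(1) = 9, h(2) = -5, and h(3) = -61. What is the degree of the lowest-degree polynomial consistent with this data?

Forward differences of the values at t = -1, 0, 1, 2, 3:
  h  : 7  5  9  -5  -61
  Δ  : -2  4  -14  -56
  Δ^2: 6  -18  -42
  Δ^3: -24  -24
  Δ^4: 0
The third differences are constant (-24) and nonzero, while all higher differences vanish, so the minimal degree is 3.

3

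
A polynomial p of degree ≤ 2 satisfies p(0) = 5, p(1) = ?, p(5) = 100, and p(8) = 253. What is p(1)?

8

The 3 known points determine the degree-2 polynomial uniquely.
Write p(x) = ax^2 + bx + c. Substituting each data point gives a linear system:
  c = 5
  25a + 5b + c = 100
  64a + 8b + c = 253
Solving the system yields a = 4, b = -1, c = 5.
So p(x) = 4x^2 - x + 5.
Then p(1) = 8.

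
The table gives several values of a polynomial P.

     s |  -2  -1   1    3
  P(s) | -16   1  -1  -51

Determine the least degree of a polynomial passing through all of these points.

2

Divided differences on the nodes -2, -1, 1, 3:
  order 0: -16  1  -1  -51
  order 1: 17  -1  -25
  order 2: -6  -6
  order 3: 0
The order-2 divided differences are all -6 (nonzero) and every higher order vanishes, so the data lies on a polynomial of degree exactly 2.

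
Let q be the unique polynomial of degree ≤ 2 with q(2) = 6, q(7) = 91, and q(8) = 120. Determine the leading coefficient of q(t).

Write q(t) = at^2 + bt + c. Substituting each data point gives a linear system:
  4a + 2b + c = 6
  49a + 7b + c = 91
  64a + 8b + c = 120
Solving the system yields a = 2, b = -1, c = 0.
So q(t) = 2t^2 - t.
The leading coefficient is 2.

2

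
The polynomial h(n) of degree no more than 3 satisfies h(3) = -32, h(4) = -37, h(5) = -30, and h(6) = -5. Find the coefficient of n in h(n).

0

Write h(n) = an^3 + bn^2 + cn + d. Substituting each data point gives a linear system:
  27a + 9b + 3c + d = -32
  64a + 16b + 4c + d = -37
  125a + 25b + 5c + d = -30
  216a + 36b + 6c + d = -5
Solving the system yields a = 1, b = -6, c = 0, d = -5.
So h(n) = n³ - 6n² - 5.
The coefficient of n is 0.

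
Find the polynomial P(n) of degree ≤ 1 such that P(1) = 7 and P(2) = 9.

P(n) = 2n + 5

Using the Lagrange interpolation formula with nodes 1, 2:
  L_0(n) = (n - 2) / -1
  L_1(n) = (n - 1) / 1
Then P(n) = 7·L_0(n) + 9·L_1(n).
Expanding and collecting terms gives P(n) = 2n + 5.
Check: P(1) = 7. ✓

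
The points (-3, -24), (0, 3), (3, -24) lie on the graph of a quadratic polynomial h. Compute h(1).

Using the Lagrange interpolation formula with nodes -3, 0, 3:
  L_0(n) = n(n - 3) / 18
  L_1(n) = (n + 3)(n - 3) / -9
  L_2(n) = (n + 3)n / 18
Then h(n) = -24·L_0(n) + 3·L_1(n) - 24·L_2(n).
Expanding and collecting terms gives h(n) = -3n² + 3.
Evaluating at n = 1: h(1) = 0.

0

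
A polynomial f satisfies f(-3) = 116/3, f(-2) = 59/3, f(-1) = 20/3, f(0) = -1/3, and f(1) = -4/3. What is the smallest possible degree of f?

Forward differences of the values at u = -3, -2, -1, 0, 1:
  f  : 116/3  59/3  20/3  -1/3  -4/3
  Δ  : -19  -13  -7  -1
  Δ^2: 6  6  6
  Δ^3: 0  0
  Δ^4: 0
The second differences are constant (6) and nonzero, while all higher differences vanish, so the minimal degree is 2.

2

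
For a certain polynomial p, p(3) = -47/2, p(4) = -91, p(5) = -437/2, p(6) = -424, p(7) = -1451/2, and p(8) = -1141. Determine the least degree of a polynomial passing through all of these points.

Forward differences of the values at s = 3, 4, 5, 6, 7, 8:
  p  : -47/2  -91  -437/2  -424  -1451/2  -1141
  Δ  : -135/2  -255/2  -411/2  -603/2  -831/2
  Δ^2: -60  -78  -96  -114
  Δ^3: -18  -18  -18
  Δ^4: 0  0
  Δ^5: 0
The third differences are constant (-18) and nonzero, while all higher differences vanish, so the minimal degree is 3.

3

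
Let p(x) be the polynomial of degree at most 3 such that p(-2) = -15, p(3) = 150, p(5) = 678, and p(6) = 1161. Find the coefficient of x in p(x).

-5

Write p(x) = ax^3 + bx^2 + cx + d. Substituting each data point gives a linear system:
  -8a + 4b - 2c + d = -15
  27a + 9b + 3c + d = 150
  125a + 25b + 5c + d = 678
  216a + 36b + 6c + d = 1161
Solving the system yields a = 5, b = 3, c = -5, d = 3.
So p(x) = 5x^3 + 3x^2 - 5x + 3.
The coefficient of x is -5.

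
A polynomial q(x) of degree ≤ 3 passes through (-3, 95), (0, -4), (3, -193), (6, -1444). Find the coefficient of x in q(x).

6

Write q(x) = ax^3 + bx^2 + cx + d. Substituting each data point gives a linear system:
  -27a + 9b - 3c + d = 95
  d = -4
  27a + 9b + 3c + d = -193
  216a + 36b + 6c + d = -1444
Solving the system yields a = -6, b = -5, c = 6, d = -4.
So q(x) = -6x^3 - 5x^2 + 6x - 4.
The coefficient of x is 6.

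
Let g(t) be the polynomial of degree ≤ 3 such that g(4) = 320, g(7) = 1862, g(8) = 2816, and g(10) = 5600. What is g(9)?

Using the Lagrange interpolation formula with nodes 4, 7, 8, 10:
  L_0(t) = (t - 7)(t - 8)(t - 10) / -72
  L_1(t) = (t - 4)(t - 8)(t - 10) / 9
  L_2(t) = (t - 4)(t - 7)(t - 10) / -8
  L_3(t) = (t - 4)(t - 7)(t - 8) / 36
Then g(t) = 320·L_0(t) + 1862·L_1(t) + 2816·L_2(t) + 5600·L_3(t).
Expanding and collecting terms gives g(t) = 6t³ - 4t².
Evaluating at t = 9: g(9) = 4050.

4050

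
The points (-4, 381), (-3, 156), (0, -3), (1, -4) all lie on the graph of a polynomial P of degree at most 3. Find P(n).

P(n) = -6n^3 + n^2 + 4n - 3

Write P(n) = an^3 + bn^2 + cn + d. Substituting each data point gives a linear system:
  -64a + 16b - 4c + d = 381
  -27a + 9b - 3c + d = 156
  d = -3
  a + b + c + d = -4
Solving the system yields a = -6, b = 1, c = 4, d = -3.
So P(n) = -6n³ + n² + 4n - 3.
Check: P(-3) = 156. ✓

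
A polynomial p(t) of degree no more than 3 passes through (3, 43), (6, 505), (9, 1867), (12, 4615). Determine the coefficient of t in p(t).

1

Write p(t) = at^3 + bt^2 + ct + d. Substituting each data point gives a linear system:
  27a + 9b + 3c + d = 43
  216a + 36b + 6c + d = 505
  729a + 81b + 9c + d = 1867
  1728a + 144b + 12c + d = 4615
Solving the system yields a = 3, b = -4, c = 1, d = -5.
So p(t) = 3t^3 - 4t^2 + t - 5.
The coefficient of t is 1.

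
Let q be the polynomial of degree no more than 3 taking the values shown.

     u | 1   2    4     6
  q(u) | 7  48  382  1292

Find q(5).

747

Using the Lagrange interpolation formula with nodes 1, 2, 4, 6:
  L_0(u) = (u - 2)(u - 4)(u - 6) / -15
  L_1(u) = (u - 1)(u - 4)(u - 6) / 8
  L_2(u) = (u - 1)(u - 2)(u - 6) / -12
  L_3(u) = (u - 1)(u - 2)(u - 4) / 40
Then q(u) = 7·L_0(u) + 48·L_1(u) + 382·L_2(u) + 1292·L_3(u).
Expanding and collecting terms gives q(u) = 6u^3 - u + 2.
Evaluating at u = 5: q(5) = 747.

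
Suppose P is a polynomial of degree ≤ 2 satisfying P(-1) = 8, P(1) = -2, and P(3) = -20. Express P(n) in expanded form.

Using the Lagrange interpolation formula with nodes -1, 1, 3:
  L_0(n) = (n - 1)(n - 3) / 8
  L_1(n) = (n + 1)(n - 3) / -4
  L_2(n) = (n + 1)(n - 1) / 8
Then P(n) = 8·L_0(n) - 2·L_1(n) - 20·L_2(n).
Expanding and collecting terms gives P(n) = -n^2 - 5n + 4.
Check: P(1) = -2. ✓

P(n) = -n^2 - 5n + 4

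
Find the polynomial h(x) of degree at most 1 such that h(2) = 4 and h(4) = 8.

h(x) = 2x

Write h(x) = ax + b. Substituting each data point gives a linear system:
  2a + b = 4
  4a + b = 8
Solving the system yields a = 2, b = 0.
So h(x) = 2x.
Check: h(2) = 4. ✓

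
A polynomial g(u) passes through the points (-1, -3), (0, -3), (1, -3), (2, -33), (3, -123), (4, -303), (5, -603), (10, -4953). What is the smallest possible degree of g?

3

Divided differences on the nodes -1, 0, 1, 2, 3, 4, 5, 10:
  order 0: -3  -3  -3  -33  -123  -303  -603  -4953
  order 1: 0  0  -30  -90  -180  -300  -870
  order 2: 0  -15  -30  -45  -60  -95
  order 3: -5  -5  -5  -5  -5
  order 4: 0  0  0  0
  order 5: 0  0  0
  order 6: 0  0
  order 7: 0
The order-3 divided differences are all -5 (nonzero) and every higher order vanishes, so the data lies on a polynomial of degree exactly 3.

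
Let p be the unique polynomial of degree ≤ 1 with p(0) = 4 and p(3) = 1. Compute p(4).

0

Write p(t) = at + b. Substituting each data point gives a linear system:
  b = 4
  3a + b = 1
Solving the system yields a = -1, b = 4.
So p(t) = -t + 4.
Then p(4) = 0.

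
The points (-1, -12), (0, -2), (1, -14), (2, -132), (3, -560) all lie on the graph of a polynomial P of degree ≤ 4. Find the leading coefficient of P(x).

-5

Write P(x) = ax^4 + bx^3 + cx^2 + dx + e. Substituting each data point gives a linear system:
  a - b + c - d + e = -12
  e = -2
  a + b + c + d + e = -14
  16a + 8b + 4c + 2d + e = -132
  81a + 27b + 9c + 3d + e = -560
Solving the system yields a = -5, b = -4, c = -6, d = 3, e = -2.
So P(x) = -5x^4 - 4x^3 - 6x^2 + 3x - 2.
The leading coefficient is -5.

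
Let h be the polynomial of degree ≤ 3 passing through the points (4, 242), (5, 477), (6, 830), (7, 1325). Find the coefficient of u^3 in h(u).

Write h(u) = au^3 + bu^2 + cu + d. Substituting each data point gives a linear system:
  64a + 16b + 4c + d = 242
  125a + 25b + 5c + d = 477
  216a + 36b + 6c + d = 830
  343a + 49b + 7c + d = 1325
Solving the system yields a = 4, b = -1, c = 0, d = 2.
So h(u) = 4u^3 - u^2 + 2.
The leading coefficient is 4.

4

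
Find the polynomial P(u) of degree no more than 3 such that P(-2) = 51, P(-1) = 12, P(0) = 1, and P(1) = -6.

P(u) = -4u^3 + 2u^2 - 5u + 1

Using the Lagrange interpolation formula with nodes -2, -1, 0, 1:
  L_0(u) = (u + 1)u(u - 1) / -6
  L_1(u) = (u + 2)u(u - 1) / 2
  L_2(u) = (u + 2)(u + 1)(u - 1) / -2
  L_3(u) = (u + 2)(u + 1)u / 6
Then P(u) = 51·L_0(u) + 12·L_1(u) + 1·L_2(u) - 6·L_3(u).
Expanding and collecting terms gives P(u) = -4u^3 + 2u^2 - 5u + 1.
Check: P(0) = 1. ✓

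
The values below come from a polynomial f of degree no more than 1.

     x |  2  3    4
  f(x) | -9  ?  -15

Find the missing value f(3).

The 2 known points determine the degree-1 polynomial uniquely.
Write f(x) = ax + b. Substituting each data point gives a linear system:
  2a + b = -9
  4a + b = -15
Solving the system yields a = -3, b = -3.
So f(x) = -3x - 3.
Then f(3) = -12.

-12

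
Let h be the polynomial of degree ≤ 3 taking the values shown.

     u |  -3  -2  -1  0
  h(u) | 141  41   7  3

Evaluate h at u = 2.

-59

Forward differences of the values at u = -3, -2, -1, 0:
  h  : 141  41  7  3
  Δ  : -100  -34  -4
  Δ^2: 66  30
  Δ^3: -36
The third differences are constant, confirming degree 3.
Interpolating (Newton forward form) and evaluating at u = 2 gives h(2) = -59.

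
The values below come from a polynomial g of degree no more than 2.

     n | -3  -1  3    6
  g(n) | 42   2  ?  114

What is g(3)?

18

The 3 known points determine the degree-2 polynomial uniquely.
Write g(n) = an^2 + bn + c. Substituting each data point gives a linear system:
  9a - 3b + c = 42
  a - b + c = 2
  36a + 6b + c = 114
Solving the system yields a = 4, b = -4, c = -6.
So g(n) = 4n^2 - 4n - 6.
Then g(3) = 18.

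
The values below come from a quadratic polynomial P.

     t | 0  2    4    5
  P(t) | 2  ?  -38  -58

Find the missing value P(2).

The 3 known points determine the degree-2 polynomial uniquely.
Write P(t) = at^2 + bt + c. Substituting each data point gives a linear system:
  c = 2
  16a + 4b + c = -38
  25a + 5b + c = -58
Solving the system yields a = -2, b = -2, c = 2.
So P(t) = -2t^2 - 2t + 2.
Then P(2) = -10.

-10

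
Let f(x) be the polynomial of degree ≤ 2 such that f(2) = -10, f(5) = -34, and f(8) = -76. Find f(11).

Using the Lagrange interpolation formula with nodes 2, 5, 8:
  L_0(x) = (x - 5)(x - 8) / 18
  L_1(x) = (x - 2)(x - 8) / -9
  L_2(x) = (x - 2)(x - 5) / 18
Then f(x) = -10·L_0(x) - 34·L_1(x) - 76·L_2(x).
Expanding and collecting terms gives f(x) = -x² - x - 4.
Evaluating at x = 11: f(11) = -136.

-136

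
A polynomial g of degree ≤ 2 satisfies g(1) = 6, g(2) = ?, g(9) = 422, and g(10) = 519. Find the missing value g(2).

The 3 known points determine the degree-2 polynomial uniquely.
Write g(n) = an^2 + bn + c. Substituting each data point gives a linear system:
  a + b + c = 6
  81a + 9b + c = 422
  100a + 10b + c = 519
Solving the system yields a = 5, b = 2, c = -1.
So g(n) = 5n^2 + 2n - 1.
Then g(2) = 23.

23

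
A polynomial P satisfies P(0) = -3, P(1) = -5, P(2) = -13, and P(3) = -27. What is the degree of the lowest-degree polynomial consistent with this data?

2

Forward differences of the values at s = 0, 1, 2, 3:
  P  : -3  -5  -13  -27
  Δ  : -2  -8  -14
  Δ^2: -6  -6
  Δ^3: 0
The second differences are constant (-6) and nonzero, while all higher differences vanish, so the minimal degree is 2.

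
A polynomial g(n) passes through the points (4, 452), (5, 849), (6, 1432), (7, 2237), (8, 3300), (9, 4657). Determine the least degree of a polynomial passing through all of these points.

Forward differences of the values at n = 4, 5, 6, 7, 8, 9:
  g  : 452  849  1432  2237  3300  4657
  Δ  : 397  583  805  1063  1357
  Δ^2: 186  222  258  294
  Δ^3: 36  36  36
  Δ^4: 0  0
  Δ^5: 0
The third differences are constant (36) and nonzero, while all higher differences vanish, so the minimal degree is 3.

3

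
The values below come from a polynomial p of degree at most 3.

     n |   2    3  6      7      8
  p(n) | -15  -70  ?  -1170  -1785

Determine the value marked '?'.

The 4 known points determine the degree-3 polynomial uniquely.
Write p(n) = an^3 + bn^2 + cn + d. Substituting each data point gives a linear system:
  8a + 4b + 2c + d = -15
  27a + 9b + 3c + d = -70
  343a + 49b + 7c + d = -1170
  512a + 64b + 8c + d = -1785
Solving the system yields a = -4, b = 4, c = 1, d = -1.
So p(n) = -4n^3 + 4n^2 + n - 1.
Then p(6) = -715.

-715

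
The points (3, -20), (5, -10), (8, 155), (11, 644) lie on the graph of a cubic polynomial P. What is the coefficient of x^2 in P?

Write P(x) = ax^3 + bx^2 + cx + d. Substituting each data point gives a linear system:
  27a + 9b + 3c + d = -20
  125a + 25b + 5c + d = -10
  512a + 64b + 8c + d = 155
  1331a + 121b + 11c + d = 644
Solving the system yields a = 1, b = -6, c = 4, d = -5.
So P(x) = x^3 - 6x^2 + 4x - 5.
The coefficient of x^2 is -6.

-6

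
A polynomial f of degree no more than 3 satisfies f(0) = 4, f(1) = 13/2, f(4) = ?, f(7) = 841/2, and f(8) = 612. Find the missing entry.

The 4 known points determine the degree-3 polynomial uniquely.
Write f(s) = as^3 + bs^2 + cs + d. Substituting each data point gives a linear system:
  d = 4
  a + b + c + d = 13/2
  343a + 49b + 7c + d = 841/2
  512a + 64b + 8c + d = 612
Solving the system yields a = 1, b = 3/2, c = 0, d = 4.
So f(s) = s³ + (3/2)s² + 4.
Then f(4) = 92.

92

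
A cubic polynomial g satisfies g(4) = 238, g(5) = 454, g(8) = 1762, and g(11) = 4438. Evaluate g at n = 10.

Write g(n) = an^3 + bn^2 + cn + d. Substituting each data point gives a linear system:
  64a + 16b + 4c + d = 238
  125a + 25b + 5c + d = 454
  512a + 64b + 8c + d = 1762
  1331a + 121b + 11c + d = 4438
Solving the system yields a = 3, b = 4, c = -3, d = -6.
So g(n) = 3n^3 + 4n^2 - 3n - 6.
Then g(10) = 3364.

3364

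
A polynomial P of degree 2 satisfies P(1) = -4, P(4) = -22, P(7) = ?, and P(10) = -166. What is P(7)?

The 3 known points determine the degree-2 polynomial uniquely.
Write P(x) = ax^2 + bx + c. Substituting each data point gives a linear system:
  a + b + c = -4
  16a + 4b + c = -22
  100a + 10b + c = -166
Solving the system yields a = -2, b = 4, c = -6.
So P(x) = -2x² + 4x - 6.
Then P(7) = -76.

-76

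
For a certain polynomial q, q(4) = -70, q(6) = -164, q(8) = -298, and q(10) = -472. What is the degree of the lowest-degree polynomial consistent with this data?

Forward differences of the values at u = 4, 6, 8, 10:
  q  : -70  -164  -298  -472
  Δ  : -94  -134  -174
  Δ^2: -40  -40
  Δ^3: 0
The second differences are constant (-40) and nonzero, while all higher differences vanish, so the minimal degree is 2.

2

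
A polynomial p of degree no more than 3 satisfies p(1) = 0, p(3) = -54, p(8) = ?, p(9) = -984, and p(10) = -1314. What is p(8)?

The 4 known points determine the degree-3 polynomial uniquely.
Write p(s) = as^3 + bs^2 + cs + d. Substituting each data point gives a linear system:
  a + b + c + d = 0
  27a + 9b + 3c + d = -54
  729a + 81b + 9c + d = -984
  1000a + 100b + 10c + d = -1314
Solving the system yields a = -1, b = -3, c = -2, d = 6.
So p(s) = -s^3 - 3s^2 - 2s + 6.
Then p(8) = -714.

-714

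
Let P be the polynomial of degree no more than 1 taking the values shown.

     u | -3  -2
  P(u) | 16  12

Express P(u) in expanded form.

Write P(u) = au + b. Substituting each data point gives a linear system:
  -3a + b = 16
  -2a + b = 12
Solving the system yields a = -4, b = 4.
So P(u) = -4u + 4.
Check: P(-3) = 16. ✓

P(u) = -4u + 4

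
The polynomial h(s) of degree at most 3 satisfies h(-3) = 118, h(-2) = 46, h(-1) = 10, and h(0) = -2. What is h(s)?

h(s) = -2s^3 + 6s^2 - 4s - 2

Write h(s) = as^3 + bs^2 + cs + d. Substituting each data point gives a linear system:
  -27a + 9b - 3c + d = 118
  -8a + 4b - 2c + d = 46
  -a + b - c + d = 10
  d = -2
Solving the system yields a = -2, b = 6, c = -4, d = -2.
So h(s) = -2s³ + 6s² - 4s - 2.
Check: h(-3) = 118. ✓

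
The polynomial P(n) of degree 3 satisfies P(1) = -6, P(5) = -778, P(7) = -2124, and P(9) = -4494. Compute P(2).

Write P(n) = an^3 + bn^2 + cn + d. Substituting each data point gives a linear system:
  a + b + c + d = -6
  125a + 25b + 5c + d = -778
  343a + 49b + 7c + d = -2124
  729a + 81b + 9c + d = -4494
Solving the system yields a = -6, b = -2, c = 5, d = -3.
So P(n) = -6n³ - 2n² + 5n - 3.
Then P(2) = -49.

-49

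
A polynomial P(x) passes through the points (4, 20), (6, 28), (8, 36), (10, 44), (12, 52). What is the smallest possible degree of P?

Forward differences of the values at x = 4, 6, 8, 10, 12:
  P  : 20  28  36  44  52
  Δ  : 8  8  8  8
  Δ^2: 0  0  0
  Δ^3: 0  0
  Δ^4: 0
The first differences are constant (8) and nonzero, while all higher differences vanish, so the minimal degree is 1.

1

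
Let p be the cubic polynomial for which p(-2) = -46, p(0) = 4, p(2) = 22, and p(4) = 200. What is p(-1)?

-5

Using the Lagrange interpolation formula with nodes -2, 0, 2, 4:
  L_0(t) = t(t - 2)(t - 4) / -48
  L_1(t) = (t + 2)(t - 2)(t - 4) / 16
  L_2(t) = (t + 2)t(t - 4) / -16
  L_3(t) = (t + 2)t(t - 2) / 48
Then p(t) = -46·L_0(t) + 4·L_1(t) + 22·L_2(t) + 200·L_3(t).
Expanding and collecting terms gives p(t) = 4t^3 - 4t^2 + t + 4.
Evaluating at t = -1: p(-1) = -5.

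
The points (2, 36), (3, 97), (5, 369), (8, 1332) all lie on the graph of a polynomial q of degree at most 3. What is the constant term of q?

4

Write q(n) = an^3 + bn^2 + cn + d. Substituting each data point gives a linear system:
  8a + 4b + 2c + d = 36
  27a + 9b + 3c + d = 97
  125a + 25b + 5c + d = 369
  512a + 64b + 8c + d = 1332
Solving the system yields a = 2, b = 5, c = -2, d = 4.
So q(n) = 2n³ + 5n² - 2n + 4.
The constant term is 4.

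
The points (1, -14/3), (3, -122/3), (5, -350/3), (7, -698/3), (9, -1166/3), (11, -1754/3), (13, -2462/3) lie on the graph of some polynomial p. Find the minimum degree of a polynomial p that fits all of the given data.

Forward differences of the values at u = 1, 3, 5, 7, 9, 11, 13:
  p  : -14/3  -122/3  -350/3  -698/3  -1166/3  -1754/3  -2462/3
  Δ  : -36  -76  -116  -156  -196  -236
  Δ^2: -40  -40  -40  -40  -40
  Δ^3: 0  0  0  0
  Δ^4: 0  0  0
  Δ^5: 0  0
  Δ^6: 0
The second differences are constant (-40) and nonzero, while all higher differences vanish, so the minimal degree is 2.

2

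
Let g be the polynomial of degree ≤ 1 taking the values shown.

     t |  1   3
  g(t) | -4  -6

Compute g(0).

Using the Lagrange interpolation formula with nodes 1, 3:
  L_0(t) = (t - 3) / -2
  L_1(t) = (t - 1) / 2
Then g(t) = -4·L_0(t) - 6·L_1(t).
Expanding and collecting terms gives g(t) = -t - 3.
Evaluating at t = 0: g(0) = -3.

-3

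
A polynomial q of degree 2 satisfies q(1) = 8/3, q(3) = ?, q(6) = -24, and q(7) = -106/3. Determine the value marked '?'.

-2

The 3 known points determine the degree-2 polynomial uniquely.
Write q(u) = au^2 + bu + c. Substituting each data point gives a linear system:
  a + b + c = 8/3
  36a + 6b + c = -24
  49a + 7b + c = -106/3
Solving the system yields a = -1, b = 5/3, c = 2.
So q(u) = -u^2 + (5/3)u + 2.
Then q(3) = -2.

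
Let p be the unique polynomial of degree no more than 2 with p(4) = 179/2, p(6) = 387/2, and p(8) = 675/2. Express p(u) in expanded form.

Using the Lagrange interpolation formula with nodes 4, 6, 8:
  L_0(u) = (u - 6)(u - 8) / 8
  L_1(u) = (u - 4)(u - 8) / -4
  L_2(u) = (u - 4)(u - 6) / 8
Then p(u) = 179/2·L_0(u) + 387/2·L_1(u) + 675/2·L_2(u).
Expanding and collecting terms gives p(u) = 5u^2 + 2u + 3/2.
Check: p(8) = 675/2. ✓

p(u) = 5u^2 + 2u + 3/2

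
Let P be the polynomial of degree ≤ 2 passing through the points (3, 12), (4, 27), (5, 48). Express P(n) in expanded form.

P(n) = 3n^2 - 6n + 3

Write P(n) = an^2 + bn + c. Substituting each data point gives a linear system:
  9a + 3b + c = 12
  16a + 4b + c = 27
  25a + 5b + c = 48
Solving the system yields a = 3, b = -6, c = 3.
So P(n) = 3n² - 6n + 3.
Check: P(4) = 27. ✓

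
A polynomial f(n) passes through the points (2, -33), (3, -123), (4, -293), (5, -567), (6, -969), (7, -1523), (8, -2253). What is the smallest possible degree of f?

Forward differences of the values at n = 2, 3, 4, 5, 6, 7, 8:
  f  : -33  -123  -293  -567  -969  -1523  -2253
  Δ  : -90  -170  -274  -402  -554  -730
  Δ^2: -80  -104  -128  -152  -176
  Δ^3: -24  -24  -24  -24
  Δ^4: 0  0  0
  Δ^5: 0  0
  Δ^6: 0
The third differences are constant (-24) and nonzero, while all higher differences vanish, so the minimal degree is 3.

3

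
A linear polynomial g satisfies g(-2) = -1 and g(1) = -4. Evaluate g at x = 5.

Write g(x) = ax + b. Substituting each data point gives a linear system:
  -2a + b = -1
  a + b = -4
Solving the system yields a = -1, b = -3.
So g(x) = -x - 3.
Then g(5) = -8.

-8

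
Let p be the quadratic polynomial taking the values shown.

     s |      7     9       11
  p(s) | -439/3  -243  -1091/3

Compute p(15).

Write p(s) = as^2 + bs + c. Substituting each data point gives a linear system:
  49a + 7b + c = -439/3
  81a + 9b + c = -243
  121a + 11b + c = -1091/3
Solving the system yields a = -3, b = -1/3, c = 3.
So p(s) = -3s^2 - (1/3)s + 3.
Then p(15) = -677.

-677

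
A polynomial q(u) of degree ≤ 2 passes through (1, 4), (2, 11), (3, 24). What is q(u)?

q(u) = 3u^2 - 2u + 3

Write q(u) = au^2 + bu + c. Substituting each data point gives a linear system:
  a + b + c = 4
  4a + 2b + c = 11
  9a + 3b + c = 24
Solving the system yields a = 3, b = -2, c = 3.
So q(u) = 3u^2 - 2u + 3.
Check: q(1) = 4. ✓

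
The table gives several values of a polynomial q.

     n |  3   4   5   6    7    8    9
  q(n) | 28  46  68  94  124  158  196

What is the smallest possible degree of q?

2

Forward differences of the values at n = 3, 4, 5, 6, 7, 8, 9:
  q  : 28  46  68  94  124  158  196
  Δ  : 18  22  26  30  34  38
  Δ^2: 4  4  4  4  4
  Δ^3: 0  0  0  0
  Δ^4: 0  0  0
  Δ^5: 0  0
  Δ^6: 0
The second differences are constant (4) and nonzero, while all higher differences vanish, so the minimal degree is 2.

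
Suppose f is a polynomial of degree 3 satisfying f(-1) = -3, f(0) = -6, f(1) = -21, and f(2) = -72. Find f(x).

Using the Lagrange interpolation formula with nodes -1, 0, 1, 2:
  L_0(x) = x(x - 1)(x - 2) / -6
  L_1(x) = (x + 1)(x - 1)(x - 2) / 2
  L_2(x) = (x + 1)x(x - 2) / -2
  L_3(x) = (x + 1)x(x - 1) / 6
Then f(x) = -3·L_0(x) - 6·L_1(x) - 21·L_2(x) - 72·L_3(x).
Expanding and collecting terms gives f(x) = -4x³ - 6x² - 5x - 6.
Check: f(0) = -6. ✓

f(x) = -4x^3 - 6x^2 - 5x - 6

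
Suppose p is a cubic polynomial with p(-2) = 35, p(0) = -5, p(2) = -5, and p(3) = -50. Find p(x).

p(x) = -4x^3 + 5x^2 + 6x - 5

Using the Lagrange interpolation formula with nodes -2, 0, 2, 3:
  L_0(x) = x(x - 2)(x - 3) / -40
  L_1(x) = (x + 2)(x - 2)(x - 3) / 12
  L_2(x) = (x + 2)x(x - 3) / -8
  L_3(x) = (x + 2)x(x - 2) / 15
Then p(x) = 35·L_0(x) - 5·L_1(x) - 5·L_2(x) - 50·L_3(x).
Expanding and collecting terms gives p(x) = -4x³ + 5x² + 6x - 5.
Check: p(3) = -50. ✓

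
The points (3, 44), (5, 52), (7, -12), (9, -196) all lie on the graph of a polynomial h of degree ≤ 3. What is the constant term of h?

2

Write h(u) = au^3 + bu^2 + cu + d. Substituting each data point gives a linear system:
  27a + 9b + 3c + d = 44
  125a + 25b + 5c + d = 52
  343a + 49b + 7c + d = -12
  729a + 81b + 9c + d = -196
Solving the system yields a = -1, b = 6, c = 5, d = 2.
So h(u) = -u³ + 6u² + 5u + 2.
The constant term is 2.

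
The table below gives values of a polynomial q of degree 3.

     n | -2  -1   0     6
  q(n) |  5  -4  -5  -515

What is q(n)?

q(n) = -2n^3 - 2n^2 - n - 5

Write q(n) = an^3 + bn^2 + cn + d. Substituting each data point gives a linear system:
  -8a + 4b - 2c + d = 5
  -a + b - c + d = -4
  d = -5
  216a + 36b + 6c + d = -515
Solving the system yields a = -2, b = -2, c = -1, d = -5.
So q(n) = -2n³ - 2n² - n - 5.
Check: q(6) = -515. ✓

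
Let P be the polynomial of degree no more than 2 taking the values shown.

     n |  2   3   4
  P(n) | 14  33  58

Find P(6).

126

Using the Lagrange interpolation formula with nodes 2, 3, 4:
  L_0(n) = (n - 3)(n - 4) / 2
  L_1(n) = (n - 2)(n - 4) / -1
  L_2(n) = (n - 2)(n - 3) / 2
Then P(n) = 14·L_0(n) + 33·L_1(n) + 58·L_2(n).
Expanding and collecting terms gives P(n) = 3n² + 4n - 6.
Evaluating at n = 6: P(6) = 126.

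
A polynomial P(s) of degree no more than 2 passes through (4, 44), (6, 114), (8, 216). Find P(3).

Write P(s) = as^2 + bs + c. Substituting each data point gives a linear system:
  16a + 4b + c = 44
  36a + 6b + c = 114
  64a + 8b + c = 216
Solving the system yields a = 4, b = -5, c = 0.
So P(s) = 4s^2 - 5s.
Then P(3) = 21.

21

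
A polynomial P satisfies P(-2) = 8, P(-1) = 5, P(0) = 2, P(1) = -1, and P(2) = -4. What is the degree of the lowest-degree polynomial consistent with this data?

1

Forward differences of the values at t = -2, -1, 0, 1, 2:
  P  : 8  5  2  -1  -4
  Δ  : -3  -3  -3  -3
  Δ^2: 0  0  0
  Δ^3: 0  0
  Δ^4: 0
The first differences are constant (-3) and nonzero, while all higher differences vanish, so the minimal degree is 1.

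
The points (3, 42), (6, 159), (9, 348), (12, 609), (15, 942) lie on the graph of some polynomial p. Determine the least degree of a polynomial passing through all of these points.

Forward differences of the values at n = 3, 6, 9, 12, 15:
  p  : 42  159  348  609  942
  Δ  : 117  189  261  333
  Δ^2: 72  72  72
  Δ^3: 0  0
  Δ^4: 0
The second differences are constant (72) and nonzero, while all higher differences vanish, so the minimal degree is 2.

2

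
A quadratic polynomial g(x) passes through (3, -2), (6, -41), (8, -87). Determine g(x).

Write g(x) = ax^2 + bx + c. Substituting each data point gives a linear system:
  9a + 3b + c = -2
  36a + 6b + c = -41
  64a + 8b + c = -87
Solving the system yields a = -2, b = 5, c = 1.
So g(x) = -2x^2 + 5x + 1.
Check: g(3) = -2. ✓

g(x) = -2x^2 + 5x + 1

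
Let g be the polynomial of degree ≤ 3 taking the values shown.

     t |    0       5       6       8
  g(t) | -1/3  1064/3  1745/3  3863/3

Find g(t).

Write g(t) = at^3 + bt^2 + ct + d. Substituting each data point gives a linear system:
  d = -1/3
  125a + 25b + 5c + d = 1064/3
  216a + 36b + 6c + d = 1745/3
  512a + 64b + 8c + d = 3863/3
Solving the system yields a = 2, b = 4, c = 1, d = -1/3.
So g(t) = 2t^3 + 4t^2 + t - 1/3.
Check: g(0) = -1/3. ✓

g(t) = 2t^3 + 4t^2 + t - 1/3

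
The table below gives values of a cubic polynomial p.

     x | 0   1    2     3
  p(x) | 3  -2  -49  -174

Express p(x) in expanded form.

Write p(x) = ax^3 + bx^2 + cx + d. Substituting each data point gives a linear system:
  d = 3
  a + b + c + d = -2
  8a + 4b + 2c + d = -49
  27a + 9b + 3c + d = -174
Solving the system yields a = -6, b = -3, c = 4, d = 3.
So p(x) = -6x³ - 3x² + 4x + 3.
Check: p(1) = -2. ✓

p(x) = -6x^3 - 3x^2 + 4x + 3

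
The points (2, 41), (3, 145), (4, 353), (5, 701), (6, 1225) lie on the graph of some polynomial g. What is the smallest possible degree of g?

3

Forward differences of the values at n = 2, 3, 4, 5, 6:
  g  : 41  145  353  701  1225
  Δ  : 104  208  348  524
  Δ^2: 104  140  176
  Δ^3: 36  36
  Δ^4: 0
The third differences are constant (36) and nonzero, while all higher differences vanish, so the minimal degree is 3.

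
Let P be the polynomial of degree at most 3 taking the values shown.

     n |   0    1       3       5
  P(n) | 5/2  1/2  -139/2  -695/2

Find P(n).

Using the Lagrange interpolation formula with nodes 0, 1, 3, 5:
  L_0(n) = (n - 1)(n - 3)(n - 5) / -15
  L_1(n) = n(n - 3)(n - 5) / 8
  L_2(n) = n(n - 1)(n - 5) / -12
  L_3(n) = n(n - 1)(n - 3) / 40
Then P(n) = 5/2·L_0(n) + 1/2·L_1(n) - 139/2·L_2(n) - 695/2·L_3(n).
Expanding and collecting terms gives P(n) = -3n³ + n² + 5/2.
Check: P(3) = -139/2. ✓

P(n) = -3n^3 + n^2 + 5/2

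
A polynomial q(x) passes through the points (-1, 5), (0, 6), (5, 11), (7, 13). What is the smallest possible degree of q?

1

Divided differences on the nodes -1, 0, 5, 7:
  order 0: 5  6  11  13
  order 1: 1  1  1
  order 2: 0  0
  order 3: 0
The order-1 divided differences are all 1 (nonzero) and every higher order vanishes, so the data lies on a polynomial of degree exactly 1.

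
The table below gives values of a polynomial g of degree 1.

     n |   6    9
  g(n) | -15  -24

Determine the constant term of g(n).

Write g(n) = an + b. Substituting each data point gives a linear system:
  6a + b = -15
  9a + b = -24
Solving the system yields a = -3, b = 3.
So g(n) = -3n + 3.
The constant term is 3.

3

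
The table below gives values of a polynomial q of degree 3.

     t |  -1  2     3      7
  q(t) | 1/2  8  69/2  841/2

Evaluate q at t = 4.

83

Using the Lagrange interpolation formula with nodes -1, 2, 3, 7:
  L_0(t) = (t - 2)(t - 3)(t - 7) / -96
  L_1(t) = (t + 1)(t - 3)(t - 7) / 15
  L_2(t) = (t + 1)(t - 2)(t - 7) / -16
  L_3(t) = (t + 1)(t - 2)(t - 3) / 160
Then q(t) = 1/2·L_0(t) + 8·L_1(t) + 69/2·L_2(t) + 841/2·L_3(t).
Expanding and collecting terms gives q(t) = t^3 + 2t^2 - (5/2)t - 3.
Evaluating at t = 4: q(4) = 83.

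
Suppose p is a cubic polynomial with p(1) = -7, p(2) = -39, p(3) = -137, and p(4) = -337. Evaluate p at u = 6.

Using the Lagrange interpolation formula with nodes 1, 2, 3, 4:
  L_0(u) = (u - 2)(u - 3)(u - 4) / -6
  L_1(u) = (u - 1)(u - 3)(u - 4) / 2
  L_2(u) = (u - 1)(u - 2)(u - 4) / -2
  L_3(u) = (u - 1)(u - 2)(u - 3) / 6
Then p(u) = -7·L_0(u) - 39·L_1(u) - 137·L_2(u) - 337·L_3(u).
Expanding and collecting terms gives p(u) = -6u^3 + 3u^2 + u - 5.
Evaluating at u = 6: p(6) = -1187.

-1187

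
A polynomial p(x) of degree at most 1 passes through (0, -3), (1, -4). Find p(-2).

Using the Lagrange interpolation formula with nodes 0, 1:
  L_0(x) = (x - 1) / -1
  L_1(x) = x / 1
Then p(x) = -3·L_0(x) - 4·L_1(x).
Expanding and collecting terms gives p(x) = -x - 3.
Evaluating at x = -2: p(-2) = -1.

-1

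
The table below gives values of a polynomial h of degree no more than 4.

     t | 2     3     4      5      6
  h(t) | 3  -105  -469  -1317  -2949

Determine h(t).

h(t) = -3t^4 + 4t^3 + t^2 + 6t + 3

Write h(t) = at^4 + bt^3 + ct^2 + dt + e. Substituting each data point gives a linear system:
  16a + 8b + 4c + 2d + e = 3
  81a + 27b + 9c + 3d + e = -105
  256a + 64b + 16c + 4d + e = -469
  625a + 125b + 25c + 5d + e = -1317
  1296a + 216b + 36c + 6d + e = -2949
Solving the system yields a = -3, b = 4, c = 1, d = 6, e = 3.
So h(t) = -3t⁴ + 4t³ + t² + 6t + 3.
Check: h(2) = 3. ✓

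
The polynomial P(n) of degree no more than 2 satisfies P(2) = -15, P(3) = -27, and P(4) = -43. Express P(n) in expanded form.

Using the Lagrange interpolation formula with nodes 2, 3, 4:
  L_0(n) = (n - 3)(n - 4) / 2
  L_1(n) = (n - 2)(n - 4) / -1
  L_2(n) = (n - 2)(n - 3) / 2
Then P(n) = -15·L_0(n) - 27·L_1(n) - 43·L_2(n).
Expanding and collecting terms gives P(n) = -2n^2 - 2n - 3.
Check: P(2) = -15. ✓

P(n) = -2n^2 - 2n - 3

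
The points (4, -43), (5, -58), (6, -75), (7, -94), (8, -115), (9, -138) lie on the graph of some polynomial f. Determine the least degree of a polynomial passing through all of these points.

Divided differences on the nodes 4, 5, 6, 7, 8, 9:
  order 0: -43  -58  -75  -94  -115  -138
  order 1: -15  -17  -19  -21  -23
  order 2: -1  -1  -1  -1
  order 3: 0  0  0
  order 4: 0  0
  order 5: 0
The order-2 divided differences are all -1 (nonzero) and every higher order vanishes, so the data lies on a polynomial of degree exactly 2.

2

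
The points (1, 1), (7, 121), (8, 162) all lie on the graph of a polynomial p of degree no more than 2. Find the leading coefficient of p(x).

Write p(x) = ax^2 + bx + c. Substituting each data point gives a linear system:
  a + b + c = 1
  49a + 7b + c = 121
  64a + 8b + c = 162
Solving the system yields a = 3, b = -4, c = 2.
So p(x) = 3x² - 4x + 2.
The leading coefficient is 3.

3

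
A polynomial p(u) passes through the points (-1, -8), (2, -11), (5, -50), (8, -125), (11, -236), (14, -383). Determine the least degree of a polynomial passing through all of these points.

2

Forward differences of the values at u = -1, 2, 5, 8, 11, 14:
  p  : -8  -11  -50  -125  -236  -383
  Δ  : -3  -39  -75  -111  -147
  Δ^2: -36  -36  -36  -36
  Δ^3: 0  0  0
  Δ^4: 0  0
  Δ^5: 0
The second differences are constant (-36) and nonzero, while all higher differences vanish, so the minimal degree is 2.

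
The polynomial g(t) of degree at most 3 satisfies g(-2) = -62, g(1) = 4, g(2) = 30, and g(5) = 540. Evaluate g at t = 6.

954

Write g(t) = at^3 + bt^2 + ct + d. Substituting each data point gives a linear system:
  -8a + 4b - 2c + d = -62
  a + b + c + d = 4
  8a + 4b + 2c + d = 30
  125a + 25b + 5c + d = 540
Solving the system yields a = 5, b = -4, c = 3, d = 0.
So g(t) = 5t³ - 4t² + 3t.
Then g(6) = 954.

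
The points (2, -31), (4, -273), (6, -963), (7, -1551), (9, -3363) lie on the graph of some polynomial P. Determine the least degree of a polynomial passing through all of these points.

3

Divided differences on the nodes 2, 4, 6, 7, 9:
  order 0: -31  -273  -963  -1551  -3363
  order 1: -121  -345  -588  -906
  order 2: -56  -81  -106
  order 3: -5  -5
  order 4: 0
The order-3 divided differences are all -5 (nonzero) and every higher order vanishes, so the data lies on a polynomial of degree exactly 3.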